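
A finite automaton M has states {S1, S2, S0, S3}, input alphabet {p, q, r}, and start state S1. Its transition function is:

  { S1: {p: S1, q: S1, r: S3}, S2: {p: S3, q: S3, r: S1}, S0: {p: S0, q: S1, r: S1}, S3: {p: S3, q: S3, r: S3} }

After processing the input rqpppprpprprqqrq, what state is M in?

Trace: S1 -r-> S3 -q-> S3 -p-> S3 -p-> S3 -p-> S3 -p-> S3 -r-> S3 -p-> S3 -p-> S3 -r-> S3 -p-> S3 -r-> S3 -q-> S3 -q-> S3 -r-> S3 -q-> S3

S3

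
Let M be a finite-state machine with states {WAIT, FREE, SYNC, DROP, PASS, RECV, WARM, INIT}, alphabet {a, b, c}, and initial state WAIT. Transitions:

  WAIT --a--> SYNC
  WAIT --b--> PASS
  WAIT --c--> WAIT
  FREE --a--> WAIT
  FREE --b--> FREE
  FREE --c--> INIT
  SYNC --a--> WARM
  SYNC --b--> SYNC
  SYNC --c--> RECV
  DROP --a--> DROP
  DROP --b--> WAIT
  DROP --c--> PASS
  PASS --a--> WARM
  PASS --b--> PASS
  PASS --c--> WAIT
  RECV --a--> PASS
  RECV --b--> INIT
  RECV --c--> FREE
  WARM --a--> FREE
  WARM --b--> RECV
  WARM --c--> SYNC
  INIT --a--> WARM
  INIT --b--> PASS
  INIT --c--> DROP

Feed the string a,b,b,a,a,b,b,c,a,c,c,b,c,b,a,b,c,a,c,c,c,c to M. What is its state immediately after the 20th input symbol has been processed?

start at WAIT
read 'a': WAIT → SYNC
read 'b': SYNC → SYNC
read 'b': SYNC → SYNC
read 'a': SYNC → WARM
read 'a': WARM → FREE
read 'b': FREE → FREE
read 'b': FREE → FREE
read 'c': FREE → INIT
read 'a': INIT → WARM
read 'c': WARM → SYNC
read 'c': SYNC → RECV
read 'b': RECV → INIT
read 'c': INIT → DROP
read 'b': DROP → WAIT
read 'a': WAIT → SYNC
read 'b': SYNC → SYNC
read 'c': SYNC → RECV
read 'a': RECV → PASS
read 'c': PASS → WAIT
read 'c': WAIT → WAIT
After 20 symbols: WAIT.

WAIT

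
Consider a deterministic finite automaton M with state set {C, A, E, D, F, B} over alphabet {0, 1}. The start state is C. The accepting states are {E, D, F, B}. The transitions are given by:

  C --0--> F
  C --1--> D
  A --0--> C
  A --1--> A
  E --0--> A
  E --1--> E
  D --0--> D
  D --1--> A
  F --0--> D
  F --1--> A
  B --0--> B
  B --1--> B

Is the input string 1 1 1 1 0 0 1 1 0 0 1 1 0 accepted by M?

start at C
read '1': C → D
read '1': D → A
read '1': A → A
read '1': A → A
read '0': A → C
read '0': C → F
read '1': F → A
read '1': A → A
read '0': A → C
read '0': C → F
read '1': F → A
read '1': A → A
read '0': A → C
End state C is not accepting.

No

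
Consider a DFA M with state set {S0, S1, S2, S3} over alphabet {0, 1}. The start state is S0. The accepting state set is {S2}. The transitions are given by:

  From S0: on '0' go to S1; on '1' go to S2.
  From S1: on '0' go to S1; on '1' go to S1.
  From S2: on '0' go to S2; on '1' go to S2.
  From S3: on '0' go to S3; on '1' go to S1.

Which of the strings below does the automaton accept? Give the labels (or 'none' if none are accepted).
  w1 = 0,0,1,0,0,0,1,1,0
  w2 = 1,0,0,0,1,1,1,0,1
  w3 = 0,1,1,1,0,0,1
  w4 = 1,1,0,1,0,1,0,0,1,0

w2, w4

w1: Trace: S0 -0-> S1 -0-> S1 -1-> S1 -0-> S1 -0-> S1 -0-> S1 -1-> S1 -1-> S1 -0-> S1  → end S1, rejected
w2: Trace: S0 -1-> S2 -0-> S2 -0-> S2 -0-> S2 -1-> S2 -1-> S2 -1-> S2 -0-> S2 -1-> S2  → end S2, accepted
w3: Trace: S0 -0-> S1 -1-> S1 -1-> S1 -1-> S1 -0-> S1 -0-> S1 -1-> S1  → end S1, rejected
w4: Trace: S0 -1-> S2 -1-> S2 -0-> S2 -1-> S2 -0-> S2 -1-> S2 -0-> S2 -0-> S2 -1-> S2 -0-> S2  → end S2, accepted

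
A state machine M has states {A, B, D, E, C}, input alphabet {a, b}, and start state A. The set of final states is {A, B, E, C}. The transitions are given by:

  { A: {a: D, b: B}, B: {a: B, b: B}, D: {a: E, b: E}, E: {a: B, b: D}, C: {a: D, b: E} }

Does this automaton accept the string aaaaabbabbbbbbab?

A → D → E → B → B → B → B → B → B → B → B → B → B → B → B → B → B
End state B is accepting.

Yes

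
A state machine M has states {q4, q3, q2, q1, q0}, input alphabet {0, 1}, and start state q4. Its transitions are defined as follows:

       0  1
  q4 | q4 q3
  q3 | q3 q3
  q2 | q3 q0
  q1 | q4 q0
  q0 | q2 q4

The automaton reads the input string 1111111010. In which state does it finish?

Trace: q4 -1-> q3 -1-> q3 -1-> q3 -1-> q3 -1-> q3 -1-> q3 -1-> q3 -0-> q3 -1-> q3 -0-> q3

q3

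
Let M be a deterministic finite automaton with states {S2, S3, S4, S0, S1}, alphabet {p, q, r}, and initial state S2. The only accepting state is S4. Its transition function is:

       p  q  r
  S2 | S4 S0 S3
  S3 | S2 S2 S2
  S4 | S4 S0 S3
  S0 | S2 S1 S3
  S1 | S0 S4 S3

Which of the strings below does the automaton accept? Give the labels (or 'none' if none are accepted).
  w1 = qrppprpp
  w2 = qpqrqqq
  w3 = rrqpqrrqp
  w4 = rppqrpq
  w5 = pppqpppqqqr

w1: Trace: S2 -q-> S0 -r-> S3 -p-> S2 -p-> S4 -p-> S4 -r-> S3 -p-> S2 -p-> S4  → end S4, accepted
w2: Trace: S2 -q-> S0 -p-> S2 -q-> S0 -r-> S3 -q-> S2 -q-> S0 -q-> S1  → end S1, rejected
w3: Trace: S2 -r-> S3 -r-> S2 -q-> S0 -p-> S2 -q-> S0 -r-> S3 -r-> S2 -q-> S0 -p-> S2  → end S2, rejected
w4: Trace: S2 -r-> S3 -p-> S2 -p-> S4 -q-> S0 -r-> S3 -p-> S2 -q-> S0  → end S0, rejected
w5: Trace: S2 -p-> S4 -p-> S4 -p-> S4 -q-> S0 -p-> S2 -p-> S4 -p-> S4 -q-> S0 -q-> S1 -q-> S4 -r-> S3  → end S3, rejected

w1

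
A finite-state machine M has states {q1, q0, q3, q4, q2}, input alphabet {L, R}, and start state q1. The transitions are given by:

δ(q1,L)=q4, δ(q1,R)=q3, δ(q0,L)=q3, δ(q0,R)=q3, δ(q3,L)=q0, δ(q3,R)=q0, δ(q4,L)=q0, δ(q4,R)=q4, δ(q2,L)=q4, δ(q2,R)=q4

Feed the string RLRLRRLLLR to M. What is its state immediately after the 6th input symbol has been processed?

q1 → q3 → q0 → q3 → q0 → q3 → q0
After 6 symbols: q0.

q0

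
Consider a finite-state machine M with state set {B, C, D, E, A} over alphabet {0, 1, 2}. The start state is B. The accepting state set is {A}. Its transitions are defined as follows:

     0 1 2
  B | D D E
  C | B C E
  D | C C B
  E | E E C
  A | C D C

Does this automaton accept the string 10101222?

No

B → D → C → C → B → D → B → E → C
End state C is not accepting.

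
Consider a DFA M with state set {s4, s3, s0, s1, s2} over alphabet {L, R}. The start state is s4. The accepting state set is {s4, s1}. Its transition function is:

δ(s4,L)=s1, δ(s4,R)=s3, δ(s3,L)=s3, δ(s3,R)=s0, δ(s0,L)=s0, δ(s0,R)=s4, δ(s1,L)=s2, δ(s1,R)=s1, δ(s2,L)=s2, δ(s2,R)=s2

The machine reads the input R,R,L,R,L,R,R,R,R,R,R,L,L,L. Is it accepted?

No

s4 → s3 → s0 → s0 → s4 → s1 → s1 → s1 → s1 → s1 → s1 → s1 → s2 → s2 → s2
End state s2 is not accepting.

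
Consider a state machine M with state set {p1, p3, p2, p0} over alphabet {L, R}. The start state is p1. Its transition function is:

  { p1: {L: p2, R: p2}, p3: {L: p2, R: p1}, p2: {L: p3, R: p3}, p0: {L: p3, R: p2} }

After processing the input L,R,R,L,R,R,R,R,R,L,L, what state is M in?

Trace: p1 -L-> p2 -R-> p3 -R-> p1 -L-> p2 -R-> p3 -R-> p1 -R-> p2 -R-> p3 -R-> p1 -L-> p2 -L-> p3

p3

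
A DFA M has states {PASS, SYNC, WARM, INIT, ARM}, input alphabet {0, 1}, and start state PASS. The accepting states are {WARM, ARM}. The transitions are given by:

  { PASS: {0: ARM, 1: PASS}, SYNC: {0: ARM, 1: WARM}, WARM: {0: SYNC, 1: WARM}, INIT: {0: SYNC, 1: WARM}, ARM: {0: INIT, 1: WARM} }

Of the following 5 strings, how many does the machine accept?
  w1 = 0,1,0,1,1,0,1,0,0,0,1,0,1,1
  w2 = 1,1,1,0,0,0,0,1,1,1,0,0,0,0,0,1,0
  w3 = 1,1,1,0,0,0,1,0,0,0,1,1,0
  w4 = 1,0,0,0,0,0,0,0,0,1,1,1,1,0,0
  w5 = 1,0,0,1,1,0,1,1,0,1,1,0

2

w1:
  start at PASS
  read '0': PASS → ARM
  read '1': ARM → WARM
  read '0': WARM → SYNC
  read '1': SYNC → WARM
  read '1': WARM → WARM
  read '0': WARM → SYNC
  read '1': SYNC → WARM
  read '0': WARM → SYNC
  read '0': SYNC → ARM
  read '0': ARM → INIT
  read '1': INIT → WARM
  read '0': WARM → SYNC
  read '1': SYNC → WARM
  read '1': WARM → WARM
  end WARM, accepted
w2:
  start at PASS
  read '1': PASS → PASS
  read '1': PASS → PASS
  read '1': PASS → PASS
  read '0': PASS → ARM
  read '0': ARM → INIT
  read '0': INIT → SYNC
  read '0': SYNC → ARM
  read '1': ARM → WARM
  read '1': WARM → WARM
  read '1': WARM → WARM
  read '0': WARM → SYNC
  read '0': SYNC → ARM
  read '0': ARM → INIT
  read '0': INIT → SYNC
  read '0': SYNC → ARM
  read '1': ARM → WARM
  read '0': WARM → SYNC
  end SYNC, rejected
w3:
  start at PASS
  read '1': PASS → PASS
  read '1': PASS → PASS
  read '1': PASS → PASS
  read '0': PASS → ARM
  read '0': ARM → INIT
  read '0': INIT → SYNC
  read '1': SYNC → WARM
  read '0': WARM → SYNC
  read '0': SYNC → ARM
  read '0': ARM → INIT
  read '1': INIT → WARM
  read '1': WARM → WARM
  read '0': WARM → SYNC
  end SYNC, rejected
w4:
  start at PASS
  read '1': PASS → PASS
  read '0': PASS → ARM
  read '0': ARM → INIT
  read '0': INIT → SYNC
  read '0': SYNC → ARM
  read '0': ARM → INIT
  read '0': INIT → SYNC
  read '0': SYNC → ARM
  read '0': ARM → INIT
  read '1': INIT → WARM
  read '1': WARM → WARM
  read '1': WARM → WARM
  read '1': WARM → WARM
  read '0': WARM → SYNC
  read '0': SYNC → ARM
  end ARM, accepted
w5:
  start at PASS
  read '1': PASS → PASS
  read '0': PASS → ARM
  read '0': ARM → INIT
  read '1': INIT → WARM
  read '1': WARM → WARM
  read '0': WARM → SYNC
  read '1': SYNC → WARM
  read '1': WARM → WARM
  read '0': WARM → SYNC
  read '1': SYNC → WARM
  read '1': WARM → WARM
  read '0': WARM → SYNC
  end SYNC, rejected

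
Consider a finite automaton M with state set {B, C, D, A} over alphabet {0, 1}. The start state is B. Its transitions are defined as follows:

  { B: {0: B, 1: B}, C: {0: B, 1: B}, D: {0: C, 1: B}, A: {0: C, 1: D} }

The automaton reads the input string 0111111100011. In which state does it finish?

start at B
read '0': B → B
read '1': B → B
read '1': B → B
read '1': B → B
read '1': B → B
read '1': B → B
read '1': B → B
read '1': B → B
read '0': B → B
read '0': B → B
read '0': B → B
read '1': B → B
read '1': B → B

B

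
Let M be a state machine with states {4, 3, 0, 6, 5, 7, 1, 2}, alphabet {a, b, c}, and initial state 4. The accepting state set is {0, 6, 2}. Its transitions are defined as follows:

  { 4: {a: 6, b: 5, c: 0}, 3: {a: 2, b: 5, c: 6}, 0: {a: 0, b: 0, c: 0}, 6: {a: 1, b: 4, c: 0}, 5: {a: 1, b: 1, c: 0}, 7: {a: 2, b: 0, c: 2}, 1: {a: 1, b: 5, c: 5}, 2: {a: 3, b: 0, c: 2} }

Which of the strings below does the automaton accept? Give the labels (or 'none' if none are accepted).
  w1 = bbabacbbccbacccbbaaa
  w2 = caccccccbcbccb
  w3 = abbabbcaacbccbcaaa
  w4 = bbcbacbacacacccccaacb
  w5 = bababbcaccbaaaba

w1: Trace: 4 -b-> 5 -b-> 1 -a-> 1 -b-> 5 -a-> 1 -c-> 5 -b-> 1 -b-> 5 -c-> 0 -c-> 0 -b-> 0 -a-> 0 -c-> 0 -c-> 0 -c-> 0 -b-> 0 -b-> 0 -a-> 0 -a-> 0 -a-> 0  → end 0, accepted
w2: Trace: 4 -c-> 0 -a-> 0 -c-> 0 -c-> 0 -c-> 0 -c-> 0 -c-> 0 -c-> 0 -b-> 0 -c-> 0 -b-> 0 -c-> 0 -c-> 0 -b-> 0  → end 0, accepted
w3: Trace: 4 -a-> 6 -b-> 4 -b-> 5 -a-> 1 -b-> 5 -b-> 1 -c-> 5 -a-> 1 -a-> 1 -c-> 5 -b-> 1 -c-> 5 -c-> 0 -b-> 0 -c-> 0 -a-> 0 -a-> 0 -a-> 0  → end 0, accepted
w4: Trace: 4 -b-> 5 -b-> 1 -c-> 5 -b-> 1 -a-> 1 -c-> 5 -b-> 1 -a-> 1 -c-> 5 -a-> 1 -c-> 5 -a-> 1 -c-> 5 -c-> 0 -c-> 0 -c-> 0 -c-> 0 -a-> 0 -a-> 0 -c-> 0 -b-> 0  → end 0, accepted
w5: Trace: 4 -b-> 5 -a-> 1 -b-> 5 -a-> 1 -b-> 5 -b-> 1 -c-> 5 -a-> 1 -c-> 5 -c-> 0 -b-> 0 -a-> 0 -a-> 0 -a-> 0 -b-> 0 -a-> 0  → end 0, accepted

w1, w2, w3, w4, w5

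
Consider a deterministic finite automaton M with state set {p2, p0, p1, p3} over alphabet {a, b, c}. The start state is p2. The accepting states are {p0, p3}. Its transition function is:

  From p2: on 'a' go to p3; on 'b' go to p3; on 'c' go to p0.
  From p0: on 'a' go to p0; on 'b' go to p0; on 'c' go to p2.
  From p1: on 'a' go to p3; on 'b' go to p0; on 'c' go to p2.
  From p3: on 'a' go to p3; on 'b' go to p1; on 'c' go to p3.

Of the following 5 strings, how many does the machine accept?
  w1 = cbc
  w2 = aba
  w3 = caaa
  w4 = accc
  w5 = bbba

w1: Trace: p2 -c-> p0 -b-> p0 -c-> p2  → end p2, rejected
w2: Trace: p2 -a-> p3 -b-> p1 -a-> p3  → end p3, accepted
w3: Trace: p2 -c-> p0 -a-> p0 -a-> p0 -a-> p0  → end p0, accepted
w4: Trace: p2 -a-> p3 -c-> p3 -c-> p3 -c-> p3  → end p3, accepted
w5: Trace: p2 -b-> p3 -b-> p1 -b-> p0 -a-> p0  → end p0, accepted

4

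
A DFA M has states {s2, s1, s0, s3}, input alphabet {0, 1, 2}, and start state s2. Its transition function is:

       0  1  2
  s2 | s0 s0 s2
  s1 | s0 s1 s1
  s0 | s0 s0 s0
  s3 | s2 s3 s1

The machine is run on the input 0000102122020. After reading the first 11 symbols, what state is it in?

start at s2
read '0': s2 → s0
read '0': s0 → s0
read '0': s0 → s0
read '0': s0 → s0
read '1': s0 → s0
read '0': s0 → s0
read '2': s0 → s0
read '1': s0 → s0
read '2': s0 → s0
read '2': s0 → s0
read '0': s0 → s0
After 11 symbols: s0.

s0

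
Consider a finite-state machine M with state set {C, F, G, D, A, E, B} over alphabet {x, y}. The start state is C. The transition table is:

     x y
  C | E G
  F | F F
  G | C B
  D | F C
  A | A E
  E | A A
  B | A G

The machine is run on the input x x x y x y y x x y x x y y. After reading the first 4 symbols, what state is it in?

C → E → A → A → E
After 4 symbols: E.

E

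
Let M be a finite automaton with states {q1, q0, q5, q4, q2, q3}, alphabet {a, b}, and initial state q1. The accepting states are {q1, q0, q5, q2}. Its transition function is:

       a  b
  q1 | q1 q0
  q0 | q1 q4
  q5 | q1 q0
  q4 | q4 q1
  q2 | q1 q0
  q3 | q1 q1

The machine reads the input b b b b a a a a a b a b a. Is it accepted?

start at q1
read 'b': q1 → q0
read 'b': q0 → q4
read 'b': q4 → q1
read 'b': q1 → q0
read 'a': q0 → q1
read 'a': q1 → q1
read 'a': q1 → q1
read 'a': q1 → q1
read 'a': q1 → q1
read 'b': q1 → q0
read 'a': q0 → q1
read 'b': q1 → q0
read 'a': q0 → q1
End state q1 is accepting.

Yes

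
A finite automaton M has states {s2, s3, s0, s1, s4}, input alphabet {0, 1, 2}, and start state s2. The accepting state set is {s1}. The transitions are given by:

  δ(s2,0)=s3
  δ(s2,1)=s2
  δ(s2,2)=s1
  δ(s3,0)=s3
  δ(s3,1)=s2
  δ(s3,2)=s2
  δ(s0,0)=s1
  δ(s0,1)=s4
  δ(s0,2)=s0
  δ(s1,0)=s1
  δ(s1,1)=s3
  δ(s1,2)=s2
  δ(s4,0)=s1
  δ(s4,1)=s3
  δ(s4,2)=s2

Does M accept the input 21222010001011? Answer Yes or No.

Trace: s2 -2-> s1 -1-> s3 -2-> s2 -2-> s1 -2-> s2 -0-> s3 -1-> s2 -0-> s3 -0-> s3 -0-> s3 -1-> s2 -0-> s3 -1-> s2 -1-> s2
End state s2 is not accepting.

No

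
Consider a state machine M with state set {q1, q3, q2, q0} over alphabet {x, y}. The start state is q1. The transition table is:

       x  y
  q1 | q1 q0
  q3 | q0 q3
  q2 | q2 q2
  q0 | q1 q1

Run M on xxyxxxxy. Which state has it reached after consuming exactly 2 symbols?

q1

Trace: q1 -x-> q1 -x-> q1
After 2 symbols: q1.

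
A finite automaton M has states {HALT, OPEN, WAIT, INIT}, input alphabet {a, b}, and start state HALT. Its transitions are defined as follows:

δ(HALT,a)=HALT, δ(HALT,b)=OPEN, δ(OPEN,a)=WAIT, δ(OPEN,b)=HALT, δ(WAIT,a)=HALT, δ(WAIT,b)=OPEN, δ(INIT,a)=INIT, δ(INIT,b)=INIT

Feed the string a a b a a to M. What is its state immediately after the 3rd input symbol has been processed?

OPEN

start at HALT
read 'a': HALT → HALT
read 'a': HALT → HALT
read 'b': HALT → OPEN
After 3 symbols: OPEN.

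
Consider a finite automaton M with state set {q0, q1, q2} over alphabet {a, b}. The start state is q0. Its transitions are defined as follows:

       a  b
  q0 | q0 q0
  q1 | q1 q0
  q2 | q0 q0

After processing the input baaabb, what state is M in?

Trace: q0 -b-> q0 -a-> q0 -a-> q0 -a-> q0 -b-> q0 -b-> q0

q0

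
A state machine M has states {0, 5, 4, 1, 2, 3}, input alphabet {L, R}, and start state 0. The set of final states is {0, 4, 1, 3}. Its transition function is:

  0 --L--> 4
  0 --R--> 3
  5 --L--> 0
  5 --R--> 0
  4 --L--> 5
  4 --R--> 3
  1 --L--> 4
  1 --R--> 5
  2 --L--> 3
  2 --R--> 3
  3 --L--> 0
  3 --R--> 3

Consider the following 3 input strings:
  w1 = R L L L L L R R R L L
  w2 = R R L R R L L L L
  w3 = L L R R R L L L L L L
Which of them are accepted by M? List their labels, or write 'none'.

w1, w2

w1: 0 → 3 → 0 → 4 → 5 → 0 → 4 → 3 → 3 → 3 → 0 → 4  → end 4, accepted
w2: 0 → 3 → 3 → 0 → 3 → 3 → 0 → 4 → 5 → 0  → end 0, accepted
w3: 0 → 4 → 5 → 0 → 3 → 3 → 0 → 4 → 5 → 0 → 4 → 5  → end 5, rejected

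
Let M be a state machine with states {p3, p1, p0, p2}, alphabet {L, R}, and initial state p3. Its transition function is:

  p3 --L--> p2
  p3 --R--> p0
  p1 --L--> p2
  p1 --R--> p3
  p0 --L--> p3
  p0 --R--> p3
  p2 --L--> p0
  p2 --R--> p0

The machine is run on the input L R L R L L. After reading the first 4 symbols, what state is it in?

p3 → p2 → p0 → p3 → p0
After 4 symbols: p0.

p0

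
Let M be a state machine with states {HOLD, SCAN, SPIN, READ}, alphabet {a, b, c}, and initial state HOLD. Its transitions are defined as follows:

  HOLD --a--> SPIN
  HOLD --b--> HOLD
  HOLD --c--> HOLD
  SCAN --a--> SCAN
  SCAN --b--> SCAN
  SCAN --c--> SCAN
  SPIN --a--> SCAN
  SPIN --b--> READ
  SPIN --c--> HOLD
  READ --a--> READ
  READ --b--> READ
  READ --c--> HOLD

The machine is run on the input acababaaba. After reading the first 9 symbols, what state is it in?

READ

Trace: HOLD -a-> SPIN -c-> HOLD -a-> SPIN -b-> READ -a-> READ -b-> READ -a-> READ -a-> READ -b-> READ
After 9 symbols: READ.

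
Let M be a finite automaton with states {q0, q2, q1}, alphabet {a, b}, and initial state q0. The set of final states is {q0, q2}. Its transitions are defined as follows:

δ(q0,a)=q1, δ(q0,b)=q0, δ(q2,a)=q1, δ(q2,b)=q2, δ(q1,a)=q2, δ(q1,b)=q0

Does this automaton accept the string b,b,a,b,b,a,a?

q0 → q0 → q0 → q1 → q0 → q0 → q1 → q2
End state q2 is accepting.

Yes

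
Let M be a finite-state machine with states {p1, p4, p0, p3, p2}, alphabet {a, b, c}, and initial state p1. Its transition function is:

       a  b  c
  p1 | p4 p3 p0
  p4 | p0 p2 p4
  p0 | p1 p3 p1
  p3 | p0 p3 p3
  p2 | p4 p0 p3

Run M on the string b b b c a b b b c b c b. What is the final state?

Trace: p1 -b-> p3 -b-> p3 -b-> p3 -c-> p3 -a-> p0 -b-> p3 -b-> p3 -b-> p3 -c-> p3 -b-> p3 -c-> p3 -b-> p3

p3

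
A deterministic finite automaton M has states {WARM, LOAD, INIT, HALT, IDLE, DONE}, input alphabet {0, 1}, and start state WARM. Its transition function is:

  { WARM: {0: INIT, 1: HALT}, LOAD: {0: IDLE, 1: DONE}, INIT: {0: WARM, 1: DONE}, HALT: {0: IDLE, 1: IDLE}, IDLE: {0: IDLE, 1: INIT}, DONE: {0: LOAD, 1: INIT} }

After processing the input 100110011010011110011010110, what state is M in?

Trace: WARM -1-> HALT -0-> IDLE -0-> IDLE -1-> INIT -1-> DONE -0-> LOAD -0-> IDLE -1-> INIT -1-> DONE -0-> LOAD -1-> DONE -0-> LOAD -0-> IDLE -1-> INIT -1-> DONE -1-> INIT -1-> DONE -0-> LOAD -0-> IDLE -1-> INIT -1-> DONE -0-> LOAD -1-> DONE -0-> LOAD -1-> DONE -1-> INIT -0-> WARM

WARM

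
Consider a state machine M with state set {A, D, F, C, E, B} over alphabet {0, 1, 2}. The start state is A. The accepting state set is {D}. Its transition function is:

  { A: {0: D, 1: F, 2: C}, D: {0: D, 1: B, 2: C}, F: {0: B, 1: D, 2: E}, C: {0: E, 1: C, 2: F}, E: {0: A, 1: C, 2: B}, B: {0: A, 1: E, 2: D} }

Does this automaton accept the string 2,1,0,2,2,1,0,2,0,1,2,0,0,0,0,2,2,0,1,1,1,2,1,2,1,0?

No

Trace: A -2-> C -1-> C -0-> E -2-> B -2-> D -1-> B -0-> A -2-> C -0-> E -1-> C -2-> F -0-> B -0-> A -0-> D -0-> D -2-> C -2-> F -0-> B -1-> E -1-> C -1-> C -2-> F -1-> D -2-> C -1-> C -0-> E
End state E is not accepting.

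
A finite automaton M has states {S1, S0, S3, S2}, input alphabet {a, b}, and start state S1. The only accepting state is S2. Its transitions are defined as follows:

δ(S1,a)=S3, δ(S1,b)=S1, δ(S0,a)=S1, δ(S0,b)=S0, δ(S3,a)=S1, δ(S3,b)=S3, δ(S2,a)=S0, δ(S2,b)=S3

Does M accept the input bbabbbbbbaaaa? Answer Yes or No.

No

start at S1
read 'b': S1 → S1
read 'b': S1 → S1
read 'a': S1 → S3
read 'b': S3 → S3
read 'b': S3 → S3
read 'b': S3 → S3
read 'b': S3 → S3
read 'b': S3 → S3
read 'b': S3 → S3
read 'a': S3 → S1
read 'a': S1 → S3
read 'a': S3 → S1
read 'a': S1 → S3
End state S3 is not accepting.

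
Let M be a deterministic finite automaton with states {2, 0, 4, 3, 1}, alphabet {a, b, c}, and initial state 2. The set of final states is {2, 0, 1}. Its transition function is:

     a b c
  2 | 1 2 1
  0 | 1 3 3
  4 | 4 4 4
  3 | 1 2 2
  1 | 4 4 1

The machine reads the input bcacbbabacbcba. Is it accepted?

No

Trace: 2 -b-> 2 -c-> 1 -a-> 4 -c-> 4 -b-> 4 -b-> 4 -a-> 4 -b-> 4 -a-> 4 -c-> 4 -b-> 4 -c-> 4 -b-> 4 -a-> 4
End state 4 is not accepting.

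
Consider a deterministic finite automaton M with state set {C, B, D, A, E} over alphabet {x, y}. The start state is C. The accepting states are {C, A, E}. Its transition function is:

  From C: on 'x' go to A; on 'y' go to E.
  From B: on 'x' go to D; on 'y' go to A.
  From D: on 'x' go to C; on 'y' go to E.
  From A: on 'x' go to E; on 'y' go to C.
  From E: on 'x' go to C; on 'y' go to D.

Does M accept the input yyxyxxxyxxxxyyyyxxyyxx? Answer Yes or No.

Yes

C → E → D → C → E → C → A → E → D → C → A → E → C → E → D → E → D → C → A → C → E → C → A
End state A is accepting.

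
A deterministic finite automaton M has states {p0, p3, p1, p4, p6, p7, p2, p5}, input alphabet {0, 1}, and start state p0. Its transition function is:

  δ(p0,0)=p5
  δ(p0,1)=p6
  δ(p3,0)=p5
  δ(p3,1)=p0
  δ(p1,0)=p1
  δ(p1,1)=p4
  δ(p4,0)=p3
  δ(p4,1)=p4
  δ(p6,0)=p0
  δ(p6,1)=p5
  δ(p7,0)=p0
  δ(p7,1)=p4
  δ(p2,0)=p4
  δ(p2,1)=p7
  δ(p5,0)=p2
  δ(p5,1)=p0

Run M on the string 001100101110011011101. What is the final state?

start at p0
read '0': p0 → p5
read '0': p5 → p2
read '1': p2 → p7
read '1': p7 → p4
read '0': p4 → p3
read '0': p3 → p5
read '1': p5 → p0
read '0': p0 → p5
read '1': p5 → p0
read '1': p0 → p6
read '1': p6 → p5
read '0': p5 → p2
read '0': p2 → p4
read '1': p4 → p4
read '1': p4 → p4
read '0': p4 → p3
read '1': p3 → p0
read '1': p0 → p6
read '1': p6 → p5
read '0': p5 → p2
read '1': p2 → p7

p7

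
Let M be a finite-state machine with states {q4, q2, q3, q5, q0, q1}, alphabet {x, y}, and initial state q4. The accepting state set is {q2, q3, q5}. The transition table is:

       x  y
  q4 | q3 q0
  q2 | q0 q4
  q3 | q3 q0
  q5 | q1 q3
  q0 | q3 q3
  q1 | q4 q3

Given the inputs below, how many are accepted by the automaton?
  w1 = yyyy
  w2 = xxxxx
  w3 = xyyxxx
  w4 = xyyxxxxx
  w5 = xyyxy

w1:
  start at q4
  read 'y': q4 → q0
  read 'y': q0 → q3
  read 'y': q3 → q0
  read 'y': q0 → q3
  end q3, accepted
w2:
  start at q4
  read 'x': q4 → q3
  read 'x': q3 → q3
  read 'x': q3 → q3
  read 'x': q3 → q3
  read 'x': q3 → q3
  end q3, accepted
w3:
  start at q4
  read 'x': q4 → q3
  read 'y': q3 → q0
  read 'y': q0 → q3
  read 'x': q3 → q3
  read 'x': q3 → q3
  read 'x': q3 → q3
  end q3, accepted
w4:
  start at q4
  read 'x': q4 → q3
  read 'y': q3 → q0
  read 'y': q0 → q3
  read 'x': q3 → q3
  read 'x': q3 → q3
  read 'x': q3 → q3
  read 'x': q3 → q3
  read 'x': q3 → q3
  end q3, accepted
w5:
  start at q4
  read 'x': q4 → q3
  read 'y': q3 → q0
  read 'y': q0 → q3
  read 'x': q3 → q3
  read 'y': q3 → q0
  end q0, rejected

4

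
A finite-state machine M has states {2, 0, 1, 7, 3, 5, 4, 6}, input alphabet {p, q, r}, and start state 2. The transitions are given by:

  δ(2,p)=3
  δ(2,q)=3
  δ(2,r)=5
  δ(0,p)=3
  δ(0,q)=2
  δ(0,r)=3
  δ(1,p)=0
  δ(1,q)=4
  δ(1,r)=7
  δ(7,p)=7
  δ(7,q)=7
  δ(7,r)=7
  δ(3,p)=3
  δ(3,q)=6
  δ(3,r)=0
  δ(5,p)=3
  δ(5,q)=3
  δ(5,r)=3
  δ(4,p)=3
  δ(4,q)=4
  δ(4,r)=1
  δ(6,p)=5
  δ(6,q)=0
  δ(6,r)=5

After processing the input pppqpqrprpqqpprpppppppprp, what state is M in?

3

start at 2
read 'p': 2 → 3
read 'p': 3 → 3
read 'p': 3 → 3
read 'q': 3 → 6
read 'p': 6 → 5
read 'q': 5 → 3
read 'r': 3 → 0
read 'p': 0 → 3
read 'r': 3 → 0
read 'p': 0 → 3
read 'q': 3 → 6
read 'q': 6 → 0
read 'p': 0 → 3
read 'p': 3 → 3
read 'r': 3 → 0
read 'p': 0 → 3
read 'p': 3 → 3
read 'p': 3 → 3
read 'p': 3 → 3
read 'p': 3 → 3
read 'p': 3 → 3
read 'p': 3 → 3
read 'p': 3 → 3
read 'r': 3 → 0
read 'p': 0 → 3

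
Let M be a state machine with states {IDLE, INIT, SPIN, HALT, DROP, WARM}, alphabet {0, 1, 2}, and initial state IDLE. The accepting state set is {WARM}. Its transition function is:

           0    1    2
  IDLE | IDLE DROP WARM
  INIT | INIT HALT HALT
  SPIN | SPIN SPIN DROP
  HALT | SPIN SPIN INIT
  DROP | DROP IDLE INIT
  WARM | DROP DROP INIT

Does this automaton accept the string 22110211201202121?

No

start at IDLE
read '2': IDLE → WARM
read '2': WARM → INIT
read '1': INIT → HALT
read '1': HALT → SPIN
read '0': SPIN → SPIN
read '2': SPIN → DROP
read '1': DROP → IDLE
read '1': IDLE → DROP
read '2': DROP → INIT
read '0': INIT → INIT
read '1': INIT → HALT
read '2': HALT → INIT
read '0': INIT → INIT
read '2': INIT → HALT
read '1': HALT → SPIN
read '2': SPIN → DROP
read '1': DROP → IDLE
End state IDLE is not accepting.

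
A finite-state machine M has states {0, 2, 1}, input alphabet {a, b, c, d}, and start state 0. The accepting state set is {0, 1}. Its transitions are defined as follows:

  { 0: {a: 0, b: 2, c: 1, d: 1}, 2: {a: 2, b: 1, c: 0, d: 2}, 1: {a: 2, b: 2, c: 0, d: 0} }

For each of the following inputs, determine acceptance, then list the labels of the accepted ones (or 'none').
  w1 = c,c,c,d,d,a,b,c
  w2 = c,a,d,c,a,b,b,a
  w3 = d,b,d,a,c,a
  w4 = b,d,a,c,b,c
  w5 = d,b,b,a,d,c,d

w1, w3, w4, w5

w1: 0 → 1 → 0 → 1 → 0 → 1 → 2 → 1 → 0  → end 0, accepted
w2: 0 → 1 → 2 → 2 → 0 → 0 → 2 → 1 → 2  → end 2, rejected
w3: 0 → 1 → 2 → 2 → 2 → 0 → 0  → end 0, accepted
w4: 0 → 2 → 2 → 2 → 0 → 2 → 0  → end 0, accepted
w5: 0 → 1 → 2 → 1 → 2 → 2 → 0 → 1  → end 1, accepted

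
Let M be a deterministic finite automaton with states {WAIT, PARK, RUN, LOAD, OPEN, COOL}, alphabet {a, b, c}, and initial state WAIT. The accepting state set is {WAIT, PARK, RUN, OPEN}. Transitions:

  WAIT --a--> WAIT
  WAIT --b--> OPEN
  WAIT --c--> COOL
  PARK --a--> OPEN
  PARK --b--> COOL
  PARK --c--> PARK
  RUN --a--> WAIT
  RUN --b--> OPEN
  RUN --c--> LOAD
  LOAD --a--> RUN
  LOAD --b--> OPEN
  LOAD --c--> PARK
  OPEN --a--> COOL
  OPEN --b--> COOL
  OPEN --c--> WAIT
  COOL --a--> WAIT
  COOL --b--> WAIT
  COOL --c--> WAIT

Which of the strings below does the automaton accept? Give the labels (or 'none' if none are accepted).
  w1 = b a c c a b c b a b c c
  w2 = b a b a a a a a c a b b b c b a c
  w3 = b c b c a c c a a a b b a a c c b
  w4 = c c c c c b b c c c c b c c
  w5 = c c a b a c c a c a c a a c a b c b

w1, w3, w4, w5

w1:
  start at WAIT
  read 'b': WAIT → OPEN
  read 'a': OPEN → COOL
  read 'c': COOL → WAIT
  read 'c': WAIT → COOL
  read 'a': COOL → WAIT
  read 'b': WAIT → OPEN
  read 'c': OPEN → WAIT
  read 'b': WAIT → OPEN
  read 'a': OPEN → COOL
  read 'b': COOL → WAIT
  read 'c': WAIT → COOL
  read 'c': COOL → WAIT
  end WAIT, accepted
w2:
  start at WAIT
  read 'b': WAIT → OPEN
  read 'a': OPEN → COOL
  read 'b': COOL → WAIT
  read 'a': WAIT → WAIT
  read 'a': WAIT → WAIT
  read 'a': WAIT → WAIT
  read 'a': WAIT → WAIT
  read 'a': WAIT → WAIT
  read 'c': WAIT → COOL
  read 'a': COOL → WAIT
  read 'b': WAIT → OPEN
  read 'b': OPEN → COOL
  read 'b': COOL → WAIT
  read 'c': WAIT → COOL
  read 'b': COOL → WAIT
  read 'a': WAIT → WAIT
  read 'c': WAIT → COOL
  end COOL, rejected
w3:
  start at WAIT
  read 'b': WAIT → OPEN
  read 'c': OPEN → WAIT
  read 'b': WAIT → OPEN
  read 'c': OPEN → WAIT
  read 'a': WAIT → WAIT
  read 'c': WAIT → COOL
  read 'c': COOL → WAIT
  read 'a': WAIT → WAIT
  read 'a': WAIT → WAIT
  read 'a': WAIT → WAIT
  read 'b': WAIT → OPEN
  read 'b': OPEN → COOL
  read 'a': COOL → WAIT
  read 'a': WAIT → WAIT
  read 'c': WAIT → COOL
  read 'c': COOL → WAIT
  read 'b': WAIT → OPEN
  end OPEN, accepted
w4:
  start at WAIT
  read 'c': WAIT → COOL
  read 'c': COOL → WAIT
  read 'c': WAIT → COOL
  read 'c': COOL → WAIT
  read 'c': WAIT → COOL
  read 'b': COOL → WAIT
  read 'b': WAIT → OPEN
  read 'c': OPEN → WAIT
  read 'c': WAIT → COOL
  read 'c': COOL → WAIT
  read 'c': WAIT → COOL
  read 'b': COOL → WAIT
  read 'c': WAIT → COOL
  read 'c': COOL → WAIT
  end WAIT, accepted
w5:
  start at WAIT
  read 'c': WAIT → COOL
  read 'c': COOL → WAIT
  read 'a': WAIT → WAIT
  read 'b': WAIT → OPEN
  read 'a': OPEN → COOL
  read 'c': COOL → WAIT
  read 'c': WAIT → COOL
  read 'a': COOL → WAIT
  read 'c': WAIT → COOL
  read 'a': COOL → WAIT
  read 'c': WAIT → COOL
  read 'a': COOL → WAIT
  read 'a': WAIT → WAIT
  read 'c': WAIT → COOL
  read 'a': COOL → WAIT
  read 'b': WAIT → OPEN
  read 'c': OPEN → WAIT
  read 'b': WAIT → OPEN
  end OPEN, accepted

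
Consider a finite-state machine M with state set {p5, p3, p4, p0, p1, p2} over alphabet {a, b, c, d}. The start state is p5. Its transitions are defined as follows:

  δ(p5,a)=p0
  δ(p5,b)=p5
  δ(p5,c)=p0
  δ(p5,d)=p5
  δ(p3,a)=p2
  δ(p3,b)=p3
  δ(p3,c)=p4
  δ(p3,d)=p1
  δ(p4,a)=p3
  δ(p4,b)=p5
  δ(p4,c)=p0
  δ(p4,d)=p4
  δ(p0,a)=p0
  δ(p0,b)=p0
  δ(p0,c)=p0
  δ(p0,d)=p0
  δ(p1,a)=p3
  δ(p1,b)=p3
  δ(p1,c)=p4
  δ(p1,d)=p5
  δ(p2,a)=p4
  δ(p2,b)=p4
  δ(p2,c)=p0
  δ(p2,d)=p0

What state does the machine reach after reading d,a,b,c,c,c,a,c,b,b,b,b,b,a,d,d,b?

start at p5
read 'd': p5 → p5
read 'a': p5 → p0
read 'b': p0 → p0
read 'c': p0 → p0
read 'c': p0 → p0
read 'c': p0 → p0
read 'a': p0 → p0
read 'c': p0 → p0
read 'b': p0 → p0
read 'b': p0 → p0
read 'b': p0 → p0
read 'b': p0 → p0
read 'b': p0 → p0
read 'a': p0 → p0
read 'd': p0 → p0
read 'd': p0 → p0
read 'b': p0 → p0

p0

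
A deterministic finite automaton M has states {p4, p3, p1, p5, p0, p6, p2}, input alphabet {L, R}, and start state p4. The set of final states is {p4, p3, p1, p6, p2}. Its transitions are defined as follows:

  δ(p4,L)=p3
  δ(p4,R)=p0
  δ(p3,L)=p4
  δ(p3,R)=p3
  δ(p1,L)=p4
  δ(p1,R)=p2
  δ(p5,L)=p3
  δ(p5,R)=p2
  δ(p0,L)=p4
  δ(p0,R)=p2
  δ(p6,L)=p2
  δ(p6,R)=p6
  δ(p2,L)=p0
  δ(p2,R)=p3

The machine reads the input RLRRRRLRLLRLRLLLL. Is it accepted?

Trace: p4 -R-> p0 -L-> p4 -R-> p0 -R-> p2 -R-> p3 -R-> p3 -L-> p4 -R-> p0 -L-> p4 -L-> p3 -R-> p3 -L-> p4 -R-> p0 -L-> p4 -L-> p3 -L-> p4 -L-> p3
End state p3 is accepting.

Yes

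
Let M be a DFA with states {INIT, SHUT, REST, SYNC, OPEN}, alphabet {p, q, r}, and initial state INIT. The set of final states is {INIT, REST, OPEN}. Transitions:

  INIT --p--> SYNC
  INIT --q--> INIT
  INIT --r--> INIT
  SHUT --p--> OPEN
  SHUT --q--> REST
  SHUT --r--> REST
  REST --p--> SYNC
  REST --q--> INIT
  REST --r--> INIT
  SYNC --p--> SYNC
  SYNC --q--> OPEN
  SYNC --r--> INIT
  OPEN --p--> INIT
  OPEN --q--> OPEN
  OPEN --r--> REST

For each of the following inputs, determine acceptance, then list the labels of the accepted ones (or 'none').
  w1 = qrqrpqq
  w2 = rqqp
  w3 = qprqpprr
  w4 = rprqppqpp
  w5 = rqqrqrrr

w1: Trace: INIT -q-> INIT -r-> INIT -q-> INIT -r-> INIT -p-> SYNC -q-> OPEN -q-> OPEN  → end OPEN, accepted
w2: Trace: INIT -r-> INIT -q-> INIT -q-> INIT -p-> SYNC  → end SYNC, rejected
w3: Trace: INIT -q-> INIT -p-> SYNC -r-> INIT -q-> INIT -p-> SYNC -p-> SYNC -r-> INIT -r-> INIT  → end INIT, accepted
w4: Trace: INIT -r-> INIT -p-> SYNC -r-> INIT -q-> INIT -p-> SYNC -p-> SYNC -q-> OPEN -p-> INIT -p-> SYNC  → end SYNC, rejected
w5: Trace: INIT -r-> INIT -q-> INIT -q-> INIT -r-> INIT -q-> INIT -r-> INIT -r-> INIT -r-> INIT  → end INIT, accepted

w1, w3, w5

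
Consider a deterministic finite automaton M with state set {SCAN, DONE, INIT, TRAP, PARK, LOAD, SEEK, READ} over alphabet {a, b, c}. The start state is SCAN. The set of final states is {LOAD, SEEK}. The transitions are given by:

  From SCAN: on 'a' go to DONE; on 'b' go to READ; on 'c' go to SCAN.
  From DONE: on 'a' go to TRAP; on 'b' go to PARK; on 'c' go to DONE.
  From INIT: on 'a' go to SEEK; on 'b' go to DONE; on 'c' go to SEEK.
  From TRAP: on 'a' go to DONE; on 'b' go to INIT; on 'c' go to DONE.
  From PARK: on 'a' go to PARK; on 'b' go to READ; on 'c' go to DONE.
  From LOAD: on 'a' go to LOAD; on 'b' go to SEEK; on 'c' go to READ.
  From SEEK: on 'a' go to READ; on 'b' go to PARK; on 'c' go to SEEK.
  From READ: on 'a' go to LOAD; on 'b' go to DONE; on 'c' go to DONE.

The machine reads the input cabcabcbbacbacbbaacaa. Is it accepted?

Yes

start at SCAN
read 'c': SCAN → SCAN
read 'a': SCAN → DONE
read 'b': DONE → PARK
read 'c': PARK → DONE
read 'a': DONE → TRAP
read 'b': TRAP → INIT
read 'c': INIT → SEEK
read 'b': SEEK → PARK
read 'b': PARK → READ
read 'a': READ → LOAD
read 'c': LOAD → READ
read 'b': READ → DONE
read 'a': DONE → TRAP
read 'c': TRAP → DONE
read 'b': DONE → PARK
read 'b': PARK → READ
read 'a': READ → LOAD
read 'a': LOAD → LOAD
read 'c': LOAD → READ
read 'a': READ → LOAD
read 'a': LOAD → LOAD
End state LOAD is accepting.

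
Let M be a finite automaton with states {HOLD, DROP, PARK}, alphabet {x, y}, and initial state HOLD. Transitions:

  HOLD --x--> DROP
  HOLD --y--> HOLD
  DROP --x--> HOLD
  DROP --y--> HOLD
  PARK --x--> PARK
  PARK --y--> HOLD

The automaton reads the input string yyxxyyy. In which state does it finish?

HOLD

Trace: HOLD -y-> HOLD -y-> HOLD -x-> DROP -x-> HOLD -y-> HOLD -y-> HOLD -y-> HOLD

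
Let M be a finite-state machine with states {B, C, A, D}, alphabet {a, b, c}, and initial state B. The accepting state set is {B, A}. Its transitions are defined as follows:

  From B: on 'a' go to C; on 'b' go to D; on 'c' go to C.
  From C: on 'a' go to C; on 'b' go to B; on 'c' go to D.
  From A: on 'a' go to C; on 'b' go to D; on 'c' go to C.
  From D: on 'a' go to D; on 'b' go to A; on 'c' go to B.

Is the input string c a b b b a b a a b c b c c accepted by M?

Trace: B -c-> C -a-> C -b-> B -b-> D -b-> A -a-> C -b-> B -a-> C -a-> C -b-> B -c-> C -b-> B -c-> C -c-> D
End state D is not accepting.

No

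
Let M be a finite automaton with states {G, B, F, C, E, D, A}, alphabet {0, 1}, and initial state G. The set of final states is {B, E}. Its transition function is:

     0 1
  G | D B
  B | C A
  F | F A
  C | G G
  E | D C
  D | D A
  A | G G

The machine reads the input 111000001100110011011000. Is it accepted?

start at G
read '1': G → B
read '1': B → A
read '1': A → G
read '0': G → D
read '0': D → D
read '0': D → D
read '0': D → D
read '0': D → D
read '1': D → A
read '1': A → G
read '0': G → D
read '0': D → D
read '1': D → A
read '1': A → G
read '0': G → D
read '0': D → D
read '1': D → A
read '1': A → G
read '0': G → D
read '1': D → A
read '1': A → G
read '0': G → D
read '0': D → D
read '0': D → D
End state D is not accepting.

No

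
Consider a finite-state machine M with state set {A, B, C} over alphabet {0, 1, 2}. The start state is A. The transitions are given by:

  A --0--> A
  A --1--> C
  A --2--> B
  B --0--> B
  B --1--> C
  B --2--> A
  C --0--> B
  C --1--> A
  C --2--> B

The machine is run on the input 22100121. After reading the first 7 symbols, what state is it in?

B

Trace: A -2-> B -2-> A -1-> C -0-> B -0-> B -1-> C -2-> B
After 7 symbols: B.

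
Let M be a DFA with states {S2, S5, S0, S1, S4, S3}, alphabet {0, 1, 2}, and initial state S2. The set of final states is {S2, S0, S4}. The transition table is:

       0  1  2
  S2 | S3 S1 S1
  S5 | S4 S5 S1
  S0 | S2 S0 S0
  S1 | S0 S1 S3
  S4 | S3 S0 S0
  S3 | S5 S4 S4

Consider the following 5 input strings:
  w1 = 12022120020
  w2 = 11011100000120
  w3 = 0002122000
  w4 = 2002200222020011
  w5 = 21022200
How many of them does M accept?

w1:
  start at S2
  read '1': S2 → S1
  read '2': S1 → S3
  read '0': S3 → S5
  read '2': S5 → S1
  read '2': S1 → S3
  read '1': S3 → S4
  read '2': S4 → S0
  read '0': S0 → S2
  read '0': S2 → S3
  read '2': S3 → S4
  read '0': S4 → S3
  end S3, rejected
w2:
  start at S2
  read '1': S2 → S1
  read '1': S1 → S1
  read '0': S1 → S0
  read '1': S0 → S0
  read '1': S0 → S0
  read '1': S0 → S0
  read '0': S0 → S2
  read '0': S2 → S3
  read '0': S3 → S5
  read '0': S5 → S4
  read '0': S4 → S3
  read '1': S3 → S4
  read '2': S4 → S0
  read '0': S0 → S2
  end S2, accepted
w3:
  start at S2
  read '0': S2 → S3
  read '0': S3 → S5
  read '0': S5 → S4
  read '2': S4 → S0
  read '1': S0 → S0
  read '2': S0 → S0
  read '2': S0 → S0
  read '0': S0 → S2
  read '0': S2 → S3
  read '0': S3 → S5
  end S5, rejected
w4:
  start at S2
  read '2': S2 → S1
  read '0': S1 → S0
  read '0': S0 → S2
  read '2': S2 → S1
  read '2': S1 → S3
  read '0': S3 → S5
  read '0': S5 → S4
  read '2': S4 → S0
  read '2': S0 → S0
  read '2': S0 → S0
  read '0': S0 → S2
  read '2': S2 → S1
  read '0': S1 → S0
  read '0': S0 → S2
  read '1': S2 → S1
  read '1': S1 → S1
  end S1, rejected
w5:
  start at S2
  read '2': S2 → S1
  read '1': S1 → S1
  read '0': S1 → S0
  read '2': S0 → S0
  read '2': S0 → S0
  read '2': S0 → S0
  read '0': S0 → S2
  read '0': S2 → S3
  end S3, rejected

1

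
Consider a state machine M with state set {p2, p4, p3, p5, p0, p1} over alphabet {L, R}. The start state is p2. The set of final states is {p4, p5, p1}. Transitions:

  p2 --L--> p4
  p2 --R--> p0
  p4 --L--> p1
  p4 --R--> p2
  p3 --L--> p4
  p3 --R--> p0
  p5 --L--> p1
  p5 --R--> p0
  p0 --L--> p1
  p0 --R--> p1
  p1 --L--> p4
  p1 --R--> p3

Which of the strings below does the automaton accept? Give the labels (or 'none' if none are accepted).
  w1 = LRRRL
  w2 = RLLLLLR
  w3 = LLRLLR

w1

w1:
  start at p2
  read 'L': p2 → p4
  read 'R': p4 → p2
  read 'R': p2 → p0
  read 'R': p0 → p1
  read 'L': p1 → p4
  end p4, accepted
w2:
  start at p2
  read 'R': p2 → p0
  read 'L': p0 → p1
  read 'L': p1 → p4
  read 'L': p4 → p1
  read 'L': p1 → p4
  read 'L': p4 → p1
  read 'R': p1 → p3
  end p3, rejected
w3:
  start at p2
  read 'L': p2 → p4
  read 'L': p4 → p1
  read 'R': p1 → p3
  read 'L': p3 → p4
  read 'L': p4 → p1
  read 'R': p1 → p3
  end p3, rejected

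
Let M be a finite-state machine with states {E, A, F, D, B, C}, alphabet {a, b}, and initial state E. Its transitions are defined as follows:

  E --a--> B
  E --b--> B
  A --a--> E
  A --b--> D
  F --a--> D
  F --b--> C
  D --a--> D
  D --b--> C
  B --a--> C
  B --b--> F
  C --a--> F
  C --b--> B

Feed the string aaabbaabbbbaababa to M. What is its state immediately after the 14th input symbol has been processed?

C

Trace: E -a-> B -a-> C -a-> F -b-> C -b-> B -a-> C -a-> F -b-> C -b-> B -b-> F -b-> C -a-> F -a-> D -b-> C
After 14 symbols: C.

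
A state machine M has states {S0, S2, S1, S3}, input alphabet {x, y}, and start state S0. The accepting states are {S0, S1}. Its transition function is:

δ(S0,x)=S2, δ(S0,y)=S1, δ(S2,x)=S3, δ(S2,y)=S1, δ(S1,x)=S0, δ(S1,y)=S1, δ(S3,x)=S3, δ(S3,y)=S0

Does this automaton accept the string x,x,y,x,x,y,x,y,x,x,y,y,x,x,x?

No

S0 → S2 → S3 → S0 → S2 → S3 → S0 → S2 → S1 → S0 → S2 → S1 → S1 → S0 → S2 → S3
End state S3 is not accepting.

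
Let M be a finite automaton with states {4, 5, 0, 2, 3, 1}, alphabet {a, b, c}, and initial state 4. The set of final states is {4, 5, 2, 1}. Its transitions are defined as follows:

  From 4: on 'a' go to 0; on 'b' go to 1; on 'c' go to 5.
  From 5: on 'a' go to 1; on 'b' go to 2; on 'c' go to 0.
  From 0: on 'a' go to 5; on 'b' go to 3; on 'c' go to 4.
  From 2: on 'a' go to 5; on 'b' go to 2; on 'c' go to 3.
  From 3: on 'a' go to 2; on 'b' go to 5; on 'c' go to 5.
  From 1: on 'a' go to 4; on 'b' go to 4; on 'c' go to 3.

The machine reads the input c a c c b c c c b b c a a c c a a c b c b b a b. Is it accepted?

Yes

4 → 5 → 1 → 3 → 5 → 2 → 3 → 5 → 0 → 3 → 5 → 0 → 5 → 1 → 3 → 5 → 1 → 4 → 5 → 2 → 3 → 5 → 2 → 5 → 2
End state 2 is accepting.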